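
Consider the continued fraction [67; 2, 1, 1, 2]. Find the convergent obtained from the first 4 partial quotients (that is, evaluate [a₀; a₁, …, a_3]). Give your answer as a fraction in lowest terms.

Use the convergent recurrence hₖ = aₖ·hₖ₋₁ + hₖ₋₂ (and likewise for the denominators kₖ):
a_0 = 67: 67/1
a_1 = 2: 135/2
a_2 = 1: 202/3
a_3 = 1: 337/5

337/5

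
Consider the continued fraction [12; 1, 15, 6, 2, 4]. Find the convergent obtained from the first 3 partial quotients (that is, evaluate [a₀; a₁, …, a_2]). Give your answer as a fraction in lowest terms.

Use the convergent recurrence hₖ = aₖ·hₖ₋₁ + hₖ₋₂ (and likewise for the denominators kₖ):
a_0 = 12: 12/1
a_1 = 1: 13/1
a_2 = 15: 207/16

207/16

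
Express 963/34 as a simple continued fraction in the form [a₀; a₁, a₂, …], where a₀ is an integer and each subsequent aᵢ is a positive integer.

Run the Euclidean algorithm, recording each quotient:
963 ÷ 34 → quotient 28, remainder 11
34 ÷ 11 → quotient 3, remainder 1
11 ÷ 1 → quotient 11, remainder 0

[28; 3, 11]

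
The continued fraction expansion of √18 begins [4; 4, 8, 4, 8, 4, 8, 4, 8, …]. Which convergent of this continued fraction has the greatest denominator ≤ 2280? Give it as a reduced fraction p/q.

4756/1121

List convergents until the denominator exceeds the bound:
a_0 = 4: 4/1  (≤ bound)
a_1 = 4: 17/4  (≤ bound)
a_2 = 8: 140/33  (≤ bound)
a_3 = 4: 577/136  (≤ bound)
a_4 = 8: 4756/1121  (≤ bound)
a_5 = 4: 19601/4620  (> 2280, stop)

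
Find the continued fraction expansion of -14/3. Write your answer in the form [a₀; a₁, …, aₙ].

⌊-14/3⌋ = -5, remainder 1
⌊3/1⌋ = 3, remainder 0

[-5; 3]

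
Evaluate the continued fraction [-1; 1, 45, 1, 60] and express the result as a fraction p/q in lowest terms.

-61/2866

a_0 = -1: -1/1
a_1 = 1: 0/1
a_2 = 45: -1/46
a_3 = 1: -1/47
a_4 = 60: -61/2866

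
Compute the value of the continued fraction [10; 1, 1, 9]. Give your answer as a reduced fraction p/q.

200/19

a_0 = 10: 10/1
a_1 = 1: 11/1
a_2 = 1: 21/2
a_3 = 9: 200/19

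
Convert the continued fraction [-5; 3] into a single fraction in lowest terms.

Work from the innermost term outward:
Start with 3.
-5 + 1/(3/1) = -5 + 1/3 = -14/3

-14/3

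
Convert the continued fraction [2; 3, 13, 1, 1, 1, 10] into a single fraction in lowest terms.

Collapse the nested fraction from the inside out:
Start with 10.
1 + 1/(10/1) = 1 + 1/10 = 11/10
1 + 1/(11/10) = 1 + 10/11 = 21/11
1 + 1/(21/11) = 1 + 11/21 = 32/21
13 + 1/(32/21) = 13 + 21/32 = 437/32
3 + 1/(437/32) = 3 + 32/437 = 1343/437
2 + 1/(1343/437) = 2 + 437/1343 = 3123/1343

3123/1343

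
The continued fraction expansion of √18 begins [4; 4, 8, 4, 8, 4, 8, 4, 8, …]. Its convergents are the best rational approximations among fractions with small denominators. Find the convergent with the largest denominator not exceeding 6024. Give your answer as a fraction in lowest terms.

a_0 = 4: 4/1  (≤ bound)
a_1 = 4: 17/4  (≤ bound)
a_2 = 8: 140/33  (≤ bound)
a_3 = 4: 577/136  (≤ bound)
a_4 = 8: 4756/1121  (≤ bound)
a_5 = 4: 19601/4620  (≤ bound)
a_6 = 8: 161564/38081  (> 6024, stop)

19601/4620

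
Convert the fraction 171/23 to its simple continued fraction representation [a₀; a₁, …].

Repeatedly divide and take the remainder:
171 = 7·23 + 10, so a_0 = 7
23 = 2·10 + 3, so a_1 = 2
10 = 3·3 + 1, so a_2 = 3
3 = 3·1 + 0, so a_3 = 3

[7; 2, 3, 3]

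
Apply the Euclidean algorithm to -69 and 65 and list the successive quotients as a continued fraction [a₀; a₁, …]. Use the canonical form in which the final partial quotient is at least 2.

⌊-69/65⌋ = -2, remainder 61
⌊65/61⌋ = 1, remainder 4
⌊61/4⌋ = 15, remainder 1
⌊4/1⌋ = 4, remainder 0

[-2; 1, 15, 4]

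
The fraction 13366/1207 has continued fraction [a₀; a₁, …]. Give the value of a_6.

1

Run the Euclidean algorithm, recording each quotient:
13366 = 11·1207 + 89, so a_0 = 11
1207 = 13·89 + 50, so a_1 = 13
89 = 1·50 + 39, so a_2 = 1
50 = 1·39 + 11, so a_3 = 1
39 = 3·11 + 6, so a_4 = 3
11 = 1·6 + 5, so a_5 = 1
6 = 1·5 + 1, so a_6 = 1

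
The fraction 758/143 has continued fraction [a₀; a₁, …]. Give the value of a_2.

758 = 5·143 + 43, so a_0 = 5
143 = 3·43 + 14, so a_1 = 3
43 = 3·14 + 1, so a_2 = 3

3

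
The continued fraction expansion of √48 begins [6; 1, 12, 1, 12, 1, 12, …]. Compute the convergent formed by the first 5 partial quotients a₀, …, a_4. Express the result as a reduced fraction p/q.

Start with 12.
1 + 1/(12/1) = 1 + 1/12 = 13/12
12 + 1/(13/12) = 12 + 12/13 = 168/13
1 + 1/(168/13) = 1 + 13/168 = 181/168
6 + 1/(181/168) = 6 + 168/181 = 1254/181

1254/181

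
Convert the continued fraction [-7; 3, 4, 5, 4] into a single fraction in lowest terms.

-1907/285

a_0 = -7: -7/1
a_1 = 3: -20/3
a_2 = 4: -87/13
a_3 = 5: -455/68
a_4 = 4: -1907/285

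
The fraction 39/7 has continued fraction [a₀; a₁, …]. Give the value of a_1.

1

Apply division with remainder until the remainder is 0:
39 ÷ 7 → quotient 5, remainder 4
7 ÷ 4 → quotient 1, remainder 3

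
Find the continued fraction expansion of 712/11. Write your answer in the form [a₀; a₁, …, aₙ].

[64; 1, 2, 1, 2]

712 = 64·11 + 8, so a_0 = 64
11 = 1·8 + 3, so a_1 = 1
8 = 2·3 + 2, so a_2 = 2
3 = 1·2 + 1, so a_3 = 1
2 = 2·1 + 0, so a_4 = 2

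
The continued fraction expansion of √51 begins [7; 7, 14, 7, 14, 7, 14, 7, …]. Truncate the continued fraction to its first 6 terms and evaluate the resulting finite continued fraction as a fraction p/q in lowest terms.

Start with 7.
14 + 1/(7/1) = 14 + 1/7 = 99/7
7 + 1/(99/7) = 7 + 7/99 = 700/99
14 + 1/(700/99) = 14 + 99/700 = 9899/700
7 + 1/(9899/700) = 7 + 700/9899 = 69993/9899
7 + 1/(69993/9899) = 7 + 9899/69993 = 499850/69993

499850/69993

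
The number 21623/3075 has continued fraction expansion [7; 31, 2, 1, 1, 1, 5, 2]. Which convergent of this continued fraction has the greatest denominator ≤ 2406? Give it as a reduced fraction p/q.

a_0 = 7: 7/1  (≤ bound)
a_1 = 31: 218/31  (≤ bound)
a_2 = 2: 443/63  (≤ bound)
a_3 = 1: 661/94  (≤ bound)
a_4 = 1: 1104/157  (≤ bound)
a_5 = 1: 1765/251  (≤ bound)
a_6 = 5: 9929/1412  (≤ bound)
a_7 = 2: 21623/3075  (> 2406, stop)

9929/1412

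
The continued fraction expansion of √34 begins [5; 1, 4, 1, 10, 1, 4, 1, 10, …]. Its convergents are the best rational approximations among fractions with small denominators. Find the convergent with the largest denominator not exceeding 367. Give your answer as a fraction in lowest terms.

2035/349

a_0 = 5: 5/1  (≤ bound)
a_1 = 1: 6/1  (≤ bound)
a_2 = 4: 29/5  (≤ bound)
a_3 = 1: 35/6  (≤ bound)
a_4 = 10: 379/65  (≤ bound)
a_5 = 1: 414/71  (≤ bound)
a_6 = 4: 2035/349  (≤ bound)
a_7 = 1: 2449/420  (> 367, stop)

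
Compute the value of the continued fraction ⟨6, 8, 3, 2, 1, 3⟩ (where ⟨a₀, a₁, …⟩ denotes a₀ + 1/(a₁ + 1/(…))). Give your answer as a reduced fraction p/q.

Use the convergent recurrence hₖ = aₖ·hₖ₋₁ + hₖ₋₂ (and likewise for the denominators kₖ):
a_0 = 6: 6/1
a_1 = 8: 49/8
a_2 = 3: 153/25
a_3 = 2: 355/58
a_4 = 1: 508/83
a_5 = 3: 1879/307

1879/307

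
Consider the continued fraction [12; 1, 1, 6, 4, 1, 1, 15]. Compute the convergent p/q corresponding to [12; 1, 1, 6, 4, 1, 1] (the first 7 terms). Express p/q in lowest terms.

a_0 = 12: 12/1
a_1 = 1: 13/1
a_2 = 1: 25/2
a_3 = 6: 163/13
a_4 = 4: 677/54
a_5 = 1: 840/67
a_6 = 1: 1517/121

1517/121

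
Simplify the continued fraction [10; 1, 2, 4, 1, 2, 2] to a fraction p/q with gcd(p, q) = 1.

Compute successive convergents:
a_0 = 10: 10/1
a_1 = 1: 11/1
a_2 = 2: 32/3
a_3 = 4: 139/13
a_4 = 1: 171/16
a_5 = 2: 481/45
a_6 = 2: 1133/106

1133/106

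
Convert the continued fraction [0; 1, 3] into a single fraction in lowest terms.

a_0 = 0: 0/1
a_1 = 1: 1/1
a_2 = 3: 3/4

3/4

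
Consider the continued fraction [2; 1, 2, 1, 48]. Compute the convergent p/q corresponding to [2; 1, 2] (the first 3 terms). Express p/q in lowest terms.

8/3

a_0 = 2: 2/1
a_1 = 1: 3/1
a_2 = 2: 8/3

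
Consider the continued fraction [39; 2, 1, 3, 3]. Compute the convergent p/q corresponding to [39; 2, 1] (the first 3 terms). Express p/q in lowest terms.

118/3

Start with 1.
2 + 1/(1/1) = 2 + 1/1 = 3/1
39 + 1/(3/1) = 39 + 1/3 = 118/3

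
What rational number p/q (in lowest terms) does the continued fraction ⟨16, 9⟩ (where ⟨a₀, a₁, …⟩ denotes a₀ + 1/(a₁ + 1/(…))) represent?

145/9

a_0 = 16: 16/1
a_1 = 9: 145/9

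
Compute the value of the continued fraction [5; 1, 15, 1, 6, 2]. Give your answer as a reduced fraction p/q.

Work from the innermost term outward:
Start with 2.
6 + 1/(2/1) = 6 + 1/2 = 13/2
1 + 1/(13/2) = 1 + 2/13 = 15/13
15 + 1/(15/13) = 15 + 13/15 = 238/15
1 + 1/(238/15) = 1 + 15/238 = 253/238
5 + 1/(253/238) = 5 + 238/253 = 1503/253

1503/253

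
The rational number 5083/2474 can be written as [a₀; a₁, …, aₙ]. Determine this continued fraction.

[2; 18, 3, 14, 1, 2]

Apply division with remainder until the remainder is 0:
⌊5083/2474⌋ = 2, remainder 135
⌊2474/135⌋ = 18, remainder 44
⌊135/44⌋ = 3, remainder 3
⌊44/3⌋ = 14, remainder 2
⌊3/2⌋ = 1, remainder 1
⌊2/1⌋ = 2, remainder 0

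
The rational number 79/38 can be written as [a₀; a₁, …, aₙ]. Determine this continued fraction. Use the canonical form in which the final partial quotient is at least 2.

Run the Euclidean algorithm, recording each quotient:
79 = 2·38 + 3, so a_0 = 2
38 = 12·3 + 2, so a_1 = 12
3 = 1·2 + 1, so a_2 = 1
2 = 2·1 + 0, so a_3 = 2

[2; 12, 1, 2]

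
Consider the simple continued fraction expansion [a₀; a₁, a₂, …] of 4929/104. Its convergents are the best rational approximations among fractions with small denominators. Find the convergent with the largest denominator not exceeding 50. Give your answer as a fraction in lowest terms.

1564/33

List convergents until the denominator exceeds the bound:
a_0 = 47: 47/1  (≤ bound)
a_1 = 2: 95/2  (≤ bound)
a_2 = 1: 142/3  (≤ bound)
a_3 = 1: 237/5  (≤ bound)
a_4 = 6: 1564/33  (≤ bound)
a_5 = 3: 4929/104  (> 50, stop)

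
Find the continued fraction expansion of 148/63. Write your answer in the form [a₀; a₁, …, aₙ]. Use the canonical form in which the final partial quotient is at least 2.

148 = 2·63 + 22, so a_0 = 2
63 = 2·22 + 19, so a_1 = 2
22 = 1·19 + 3, so a_2 = 1
19 = 6·3 + 1, so a_3 = 6
3 = 3·1 + 0, so a_4 = 3

[2; 2, 1, 6, 3]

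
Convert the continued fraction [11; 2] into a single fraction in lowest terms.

23/2

Start with 2.
11 + 1/(2/1) = 11 + 1/2 = 23/2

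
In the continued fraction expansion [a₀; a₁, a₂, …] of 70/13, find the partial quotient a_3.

1

⌊70/13⌋ = 5, remainder 5
⌊13/5⌋ = 2, remainder 3
⌊5/3⌋ = 1, remainder 2
⌊3/2⌋ = 1, remainder 1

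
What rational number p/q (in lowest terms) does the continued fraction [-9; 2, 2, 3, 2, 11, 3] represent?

-11828/1377

Start with 3.
11 + 1/(3/1) = 11 + 1/3 = 34/3
2 + 1/(34/3) = 2 + 3/34 = 71/34
3 + 1/(71/34) = 3 + 34/71 = 247/71
2 + 1/(247/71) = 2 + 71/247 = 565/247
2 + 1/(565/247) = 2 + 247/565 = 1377/565
-9 + 1/(1377/565) = -9 + 565/1377 = -11828/1377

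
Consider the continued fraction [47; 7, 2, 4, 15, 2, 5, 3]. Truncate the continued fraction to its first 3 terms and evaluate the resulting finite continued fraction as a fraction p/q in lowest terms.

707/15

Start with 2.
7 + 1/(2/1) = 7 + 1/2 = 15/2
47 + 1/(15/2) = 47 + 2/15 = 707/15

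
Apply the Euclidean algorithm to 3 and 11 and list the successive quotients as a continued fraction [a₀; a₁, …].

[0; 3, 1, 2]

3 ÷ 11 → quotient 0, remainder 3
11 ÷ 3 → quotient 3, remainder 2
3 ÷ 2 → quotient 1, remainder 1
2 ÷ 1 → quotient 2, remainder 0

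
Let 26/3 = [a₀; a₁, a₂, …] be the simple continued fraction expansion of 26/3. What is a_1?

26 = 8·3 + 2, so a_0 = 8
3 = 1·2 + 1, so a_1 = 1

1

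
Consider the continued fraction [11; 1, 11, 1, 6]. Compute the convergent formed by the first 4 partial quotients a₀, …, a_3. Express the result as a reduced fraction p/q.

Starting at the tail and folding back:
Start with 1.
11 + 1/(1/1) = 11 + 1/1 = 12/1
1 + 1/(12/1) = 1 + 1/12 = 13/12
11 + 1/(13/12) = 11 + 12/13 = 155/13

155/13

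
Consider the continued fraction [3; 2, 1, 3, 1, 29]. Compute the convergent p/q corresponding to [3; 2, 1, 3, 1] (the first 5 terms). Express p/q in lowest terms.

Compute successive convergents:
a_0 = 3: 3/1
a_1 = 2: 7/2
a_2 = 1: 10/3
a_3 = 3: 37/11
a_4 = 1: 47/14

47/14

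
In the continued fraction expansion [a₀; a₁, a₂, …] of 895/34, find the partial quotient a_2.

Apply division with remainder until the remainder is 0:
⌊895/34⌋ = 26, remainder 11
⌊34/11⌋ = 3, remainder 1
⌊11/1⌋ = 11, remainder 0

11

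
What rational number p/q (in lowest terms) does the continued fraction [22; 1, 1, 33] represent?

Start with 33.
1 + 1/(33/1) = 1 + 1/33 = 34/33
1 + 1/(34/33) = 1 + 33/34 = 67/34
22 + 1/(67/34) = 22 + 34/67 = 1508/67

1508/67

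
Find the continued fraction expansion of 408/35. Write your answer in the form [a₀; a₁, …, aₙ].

[11; 1, 1, 1, 11]

408 ÷ 35 → quotient 11, remainder 23
35 ÷ 23 → quotient 1, remainder 12
23 ÷ 12 → quotient 1, remainder 11
12 ÷ 11 → quotient 1, remainder 1
11 ÷ 1 → quotient 11, remainder 0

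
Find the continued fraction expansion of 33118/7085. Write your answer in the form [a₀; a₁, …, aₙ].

Run the Euclidean algorithm, recording each quotient:
⌊33118/7085⌋ = 4, remainder 4778
⌊7085/4778⌋ = 1, remainder 2307
⌊4778/2307⌋ = 2, remainder 164
⌊2307/164⌋ = 14, remainder 11
⌊164/11⌋ = 14, remainder 10
⌊11/10⌋ = 1, remainder 1
⌊10/1⌋ = 10, remainder 0

[4; 1, 2, 14, 14, 1, 10]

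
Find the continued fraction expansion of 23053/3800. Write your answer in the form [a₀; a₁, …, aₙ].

[6; 15, 50, 1, 1, 2]

Repeatedly divide and take the remainder:
⌊23053/3800⌋ = 6, remainder 253
⌊3800/253⌋ = 15, remainder 5
⌊253/5⌋ = 50, remainder 3
⌊5/3⌋ = 1, remainder 2
⌊3/2⌋ = 1, remainder 1
⌊2/1⌋ = 2, remainder 0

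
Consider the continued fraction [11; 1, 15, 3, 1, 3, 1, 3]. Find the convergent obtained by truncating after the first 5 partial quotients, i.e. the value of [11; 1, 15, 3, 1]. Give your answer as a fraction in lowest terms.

Start with 1.
3 + 1/(1/1) = 3 + 1/1 = 4/1
15 + 1/(4/1) = 15 + 1/4 = 61/4
1 + 1/(61/4) = 1 + 4/61 = 65/61
11 + 1/(65/61) = 11 + 61/65 = 776/65

776/65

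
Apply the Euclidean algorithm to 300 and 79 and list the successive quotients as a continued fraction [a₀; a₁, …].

300 = 3·79 + 63, so a_0 = 3
79 = 1·63 + 16, so a_1 = 1
63 = 3·16 + 15, so a_2 = 3
16 = 1·15 + 1, so a_3 = 1
15 = 15·1 + 0, so a_4 = 15

[3; 1, 3, 1, 15]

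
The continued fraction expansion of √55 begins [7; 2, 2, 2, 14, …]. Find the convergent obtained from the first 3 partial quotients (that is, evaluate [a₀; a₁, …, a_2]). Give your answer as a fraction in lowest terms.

37/5

Start with 2.
2 + 1/(2/1) = 2 + 1/2 = 5/2
7 + 1/(5/2) = 7 + 2/5 = 37/5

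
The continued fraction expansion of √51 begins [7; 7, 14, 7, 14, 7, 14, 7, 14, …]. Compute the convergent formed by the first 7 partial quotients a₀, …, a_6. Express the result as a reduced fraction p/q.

a_0 = 7: 7/1
a_1 = 7: 50/7
a_2 = 14: 707/99
a_3 = 7: 4999/700
a_4 = 14: 70693/9899
a_5 = 7: 499850/69993
a_6 = 14: 7068593/989801

7068593/989801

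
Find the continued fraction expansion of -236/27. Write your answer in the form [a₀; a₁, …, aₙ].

[-9; 3, 1, 6]

⌊-236/27⌋ = -9, remainder 7
⌊27/7⌋ = 3, remainder 6
⌊7/6⌋ = 1, remainder 1
⌊6/1⌋ = 6, remainder 0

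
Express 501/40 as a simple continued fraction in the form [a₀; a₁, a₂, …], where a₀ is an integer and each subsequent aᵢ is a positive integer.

[12; 1, 1, 9, 2]

501 = 12·40 + 21, so a_0 = 12
40 = 1·21 + 19, so a_1 = 1
21 = 1·19 + 2, so a_2 = 1
19 = 9·2 + 1, so a_3 = 9
2 = 2·1 + 0, so a_4 = 2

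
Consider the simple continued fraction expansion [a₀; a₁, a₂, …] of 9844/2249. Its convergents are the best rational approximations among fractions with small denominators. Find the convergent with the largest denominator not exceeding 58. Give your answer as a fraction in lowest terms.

232/53

a_0 = 4: 4/1  (≤ bound)
a_1 = 2: 9/2  (≤ bound)
a_2 = 1: 13/3  (≤ bound)
a_3 = 1: 22/5  (≤ bound)
a_4 = 1: 35/8  (≤ bound)
a_5 = 6: 232/53  (≤ bound)
a_6 = 1: 267/61  (> 58, stop)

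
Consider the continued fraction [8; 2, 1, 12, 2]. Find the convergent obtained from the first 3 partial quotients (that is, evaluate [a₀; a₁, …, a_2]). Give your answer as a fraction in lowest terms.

25/3

Starting at the tail and folding back:
Start with 1.
2 + 1/(1/1) = 2 + 1/1 = 3/1
8 + 1/(3/1) = 8 + 1/3 = 25/3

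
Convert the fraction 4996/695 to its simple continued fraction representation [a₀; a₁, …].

[7; 5, 3, 3, 1, 1, 1, 3]

4996 = 7·695 + 131, so a_0 = 7
695 = 5·131 + 40, so a_1 = 5
131 = 3·40 + 11, so a_2 = 3
40 = 3·11 + 7, so a_3 = 3
11 = 1·7 + 4, so a_4 = 1
7 = 1·4 + 3, so a_5 = 1
4 = 1·3 + 1, so a_6 = 1
3 = 3·1 + 0, so a_7 = 3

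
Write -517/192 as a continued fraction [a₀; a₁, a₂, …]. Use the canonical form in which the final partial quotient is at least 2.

[-3; 3, 3, 1, 14]

-517 ÷ 192 → quotient -3, remainder 59
192 ÷ 59 → quotient 3, remainder 15
59 ÷ 15 → quotient 3, remainder 14
15 ÷ 14 → quotient 1, remainder 1
14 ÷ 1 → quotient 14, remainder 0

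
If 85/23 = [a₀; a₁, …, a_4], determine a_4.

2

Repeatedly divide and take the remainder:
85 = 3·23 + 16, so a_0 = 3
23 = 1·16 + 7, so a_1 = 1
16 = 2·7 + 2, so a_2 = 2
7 = 3·2 + 1, so a_3 = 3
2 = 2·1 + 0, so a_4 = 2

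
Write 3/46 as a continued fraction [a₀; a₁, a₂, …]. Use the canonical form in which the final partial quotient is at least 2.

⌊3/46⌋ = 0, remainder 3
⌊46/3⌋ = 15, remainder 1
⌊3/1⌋ = 3, remainder 0

[0; 15, 3]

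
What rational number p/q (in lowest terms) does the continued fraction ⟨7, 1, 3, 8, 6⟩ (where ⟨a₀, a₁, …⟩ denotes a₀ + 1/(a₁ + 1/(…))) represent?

1567/202

Starting at the tail and folding back:
Start with 6.
8 + 1/(6/1) = 8 + 1/6 = 49/6
3 + 1/(49/6) = 3 + 6/49 = 153/49
1 + 1/(153/49) = 1 + 49/153 = 202/153
7 + 1/(202/153) = 7 + 153/202 = 1567/202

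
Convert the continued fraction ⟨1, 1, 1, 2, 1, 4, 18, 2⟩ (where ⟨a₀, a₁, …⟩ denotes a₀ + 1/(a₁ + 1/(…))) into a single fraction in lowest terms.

1946/1235

a_0 = 1: 1/1
a_1 = 1: 2/1
a_2 = 1: 3/2
a_3 = 2: 8/5
a_4 = 1: 11/7
a_5 = 4: 52/33
a_6 = 18: 947/601
a_7 = 2: 1946/1235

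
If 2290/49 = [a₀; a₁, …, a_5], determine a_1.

Run the Euclidean algorithm, recording each quotient:
2290 = 46·49 + 36, so a_0 = 46
49 = 1·36 + 13, so a_1 = 1

1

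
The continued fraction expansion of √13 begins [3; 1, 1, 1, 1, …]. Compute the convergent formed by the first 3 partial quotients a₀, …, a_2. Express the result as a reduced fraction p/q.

Starting at the tail and folding back:
Start with 1.
1 + 1/(1/1) = 1 + 1/1 = 2/1
3 + 1/(2/1) = 3 + 1/2 = 7/2

7/2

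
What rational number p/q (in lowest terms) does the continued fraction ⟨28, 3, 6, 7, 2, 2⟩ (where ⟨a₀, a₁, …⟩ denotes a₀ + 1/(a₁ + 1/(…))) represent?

20331/718

Starting at the tail and folding back:
Start with 2.
2 + 1/(2/1) = 2 + 1/2 = 5/2
7 + 1/(5/2) = 7 + 2/5 = 37/5
6 + 1/(37/5) = 6 + 5/37 = 227/37
3 + 1/(227/37) = 3 + 37/227 = 718/227
28 + 1/(718/227) = 28 + 227/718 = 20331/718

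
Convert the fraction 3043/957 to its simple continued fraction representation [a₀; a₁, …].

3043 ÷ 957 → quotient 3, remainder 172
957 ÷ 172 → quotient 5, remainder 97
172 ÷ 97 → quotient 1, remainder 75
97 ÷ 75 → quotient 1, remainder 22
75 ÷ 22 → quotient 3, remainder 9
22 ÷ 9 → quotient 2, remainder 4
9 ÷ 4 → quotient 2, remainder 1
4 ÷ 1 → quotient 4, remainder 0

[3; 5, 1, 1, 3, 2, 2, 4]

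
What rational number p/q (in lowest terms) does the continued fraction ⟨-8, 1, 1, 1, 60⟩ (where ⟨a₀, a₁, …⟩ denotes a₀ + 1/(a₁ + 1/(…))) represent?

-1335/182

Compute successive convergents:
a_0 = -8: -8/1
a_1 = 1: -7/1
a_2 = 1: -15/2
a_3 = 1: -22/3
a_4 = 60: -1335/182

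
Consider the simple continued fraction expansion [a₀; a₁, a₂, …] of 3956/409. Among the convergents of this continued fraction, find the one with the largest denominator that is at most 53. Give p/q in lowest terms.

a_0 = 9: 9/1  (≤ bound)
a_1 = 1: 10/1  (≤ bound)
a_2 = 2: 29/3  (≤ bound)
a_3 = 19: 561/58  (> 53, stop)

29/3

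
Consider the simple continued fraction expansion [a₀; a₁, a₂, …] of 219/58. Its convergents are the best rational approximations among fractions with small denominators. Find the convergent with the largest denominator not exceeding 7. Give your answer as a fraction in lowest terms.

a_0 = 3: 3/1  (≤ bound)
a_1 = 1: 4/1  (≤ bound)
a_2 = 3: 15/4  (≤ bound)
a_3 = 2: 34/9  (> 7, stop)

15/4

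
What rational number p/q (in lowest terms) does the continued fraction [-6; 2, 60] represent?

-666/121

Start with 60.
2 + 1/(60/1) = 2 + 1/60 = 121/60
-6 + 1/(121/60) = -6 + 60/121 = -666/121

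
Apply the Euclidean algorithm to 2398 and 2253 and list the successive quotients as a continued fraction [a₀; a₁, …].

⌊2398/2253⌋ = 1, remainder 145
⌊2253/145⌋ = 15, remainder 78
⌊145/78⌋ = 1, remainder 67
⌊78/67⌋ = 1, remainder 11
⌊67/11⌋ = 6, remainder 1
⌊11/1⌋ = 11, remainder 0

[1; 15, 1, 1, 6, 11]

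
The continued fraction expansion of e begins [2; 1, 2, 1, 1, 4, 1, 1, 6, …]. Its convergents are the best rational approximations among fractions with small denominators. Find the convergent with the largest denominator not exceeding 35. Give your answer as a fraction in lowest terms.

87/32

List convergents until the denominator exceeds the bound:
a_0 = 2: 2/1  (≤ bound)
a_1 = 1: 3/1  (≤ bound)
a_2 = 2: 8/3  (≤ bound)
a_3 = 1: 11/4  (≤ bound)
a_4 = 1: 19/7  (≤ bound)
a_5 = 4: 87/32  (≤ bound)
a_6 = 1: 106/39  (> 35, stop)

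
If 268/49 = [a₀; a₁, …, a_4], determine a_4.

2

⌊268/49⌋ = 5, remainder 23
⌊49/23⌋ = 2, remainder 3
⌊23/3⌋ = 7, remainder 2
⌊3/2⌋ = 1, remainder 1
⌊2/1⌋ = 2, remainder 0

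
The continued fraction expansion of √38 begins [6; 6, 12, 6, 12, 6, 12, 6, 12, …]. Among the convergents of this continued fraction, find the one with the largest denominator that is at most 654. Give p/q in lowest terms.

a_0 = 6: 6/1  (≤ bound)
a_1 = 6: 37/6  (≤ bound)
a_2 = 12: 450/73  (≤ bound)
a_3 = 6: 2737/444  (≤ bound)
a_4 = 12: 33294/5401  (> 654, stop)

2737/444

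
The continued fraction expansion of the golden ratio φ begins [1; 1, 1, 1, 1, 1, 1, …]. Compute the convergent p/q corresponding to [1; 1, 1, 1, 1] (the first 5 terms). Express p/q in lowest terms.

a_0 = 1: 1/1
a_1 = 1: 2/1
a_2 = 1: 3/2
a_3 = 1: 5/3
a_4 = 1: 8/5

8/5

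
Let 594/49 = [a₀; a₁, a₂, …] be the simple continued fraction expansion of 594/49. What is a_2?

594 = 12·49 + 6, so a_0 = 12
49 = 8·6 + 1, so a_1 = 8
6 = 6·1 + 0, so a_2 = 6

6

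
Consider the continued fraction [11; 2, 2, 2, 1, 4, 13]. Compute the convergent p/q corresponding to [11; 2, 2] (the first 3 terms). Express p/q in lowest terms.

Build up convergents one term at a time:
a_0 = 11: 11/1
a_1 = 2: 23/2
a_2 = 2: 57/5

57/5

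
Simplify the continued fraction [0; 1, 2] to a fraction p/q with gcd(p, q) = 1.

2/3

Start with 2.
1 + 1/(2/1) = 1 + 1/2 = 3/2
0 + 1/(3/2) = 0 + 2/3 = 2/3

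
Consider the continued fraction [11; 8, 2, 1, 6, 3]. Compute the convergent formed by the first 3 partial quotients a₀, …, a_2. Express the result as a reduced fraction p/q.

Build up convergents one term at a time:
a_0 = 11: 11/1
a_1 = 8: 89/8
a_2 = 2: 189/17

189/17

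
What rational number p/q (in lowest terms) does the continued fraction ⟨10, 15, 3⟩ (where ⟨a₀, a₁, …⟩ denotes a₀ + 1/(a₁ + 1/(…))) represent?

Start with 3.
15 + 1/(3/1) = 15 + 1/3 = 46/3
10 + 1/(46/3) = 10 + 3/46 = 463/46

463/46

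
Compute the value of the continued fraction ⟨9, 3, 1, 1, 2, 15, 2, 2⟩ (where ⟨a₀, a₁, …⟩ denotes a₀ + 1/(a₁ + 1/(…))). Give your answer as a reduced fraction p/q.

Start with 2.
2 + 1/(2/1) = 2 + 1/2 = 5/2
15 + 1/(5/2) = 15 + 2/5 = 77/5
2 + 1/(77/5) = 2 + 5/77 = 159/77
1 + 1/(159/77) = 1 + 77/159 = 236/159
1 + 1/(236/159) = 1 + 159/236 = 395/236
3 + 1/(395/236) = 3 + 236/395 = 1421/395
9 + 1/(1421/395) = 9 + 395/1421 = 13184/1421

13184/1421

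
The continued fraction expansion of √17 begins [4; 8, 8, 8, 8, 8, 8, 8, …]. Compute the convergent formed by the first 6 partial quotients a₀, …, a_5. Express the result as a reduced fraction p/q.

143649/34840

a_0 = 4: 4/1
a_1 = 8: 33/8
a_2 = 8: 268/65
a_3 = 8: 2177/528
a_4 = 8: 17684/4289
a_5 = 8: 143649/34840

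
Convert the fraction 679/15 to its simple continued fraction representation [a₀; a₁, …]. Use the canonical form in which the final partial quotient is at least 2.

[45; 3, 1, 3]

⌊679/15⌋ = 45, remainder 4
⌊15/4⌋ = 3, remainder 3
⌊4/3⌋ = 1, remainder 1
⌊3/1⌋ = 3, remainder 0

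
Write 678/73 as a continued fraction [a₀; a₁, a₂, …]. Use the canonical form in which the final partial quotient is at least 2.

678 = 9·73 + 21, so a_0 = 9
73 = 3·21 + 10, so a_1 = 3
21 = 2·10 + 1, so a_2 = 2
10 = 10·1 + 0, so a_3 = 10

[9; 3, 2, 10]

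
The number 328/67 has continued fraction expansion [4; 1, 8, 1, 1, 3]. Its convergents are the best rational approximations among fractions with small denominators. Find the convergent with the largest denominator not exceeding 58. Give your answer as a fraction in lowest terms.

List convergents until the denominator exceeds the bound:
a_0 = 4: 4/1  (≤ bound)
a_1 = 1: 5/1  (≤ bound)
a_2 = 8: 44/9  (≤ bound)
a_3 = 1: 49/10  (≤ bound)
a_4 = 1: 93/19  (≤ bound)
a_5 = 3: 328/67  (> 58, stop)

93/19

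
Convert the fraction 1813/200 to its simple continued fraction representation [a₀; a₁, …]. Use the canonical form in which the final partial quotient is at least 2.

Repeatedly divide and take the remainder:
⌊1813/200⌋ = 9, remainder 13
⌊200/13⌋ = 15, remainder 5
⌊13/5⌋ = 2, remainder 3
⌊5/3⌋ = 1, remainder 2
⌊3/2⌋ = 1, remainder 1
⌊2/1⌋ = 2, remainder 0

[9; 15, 2, 1, 1, 2]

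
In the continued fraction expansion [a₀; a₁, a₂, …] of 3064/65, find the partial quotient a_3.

Run the Euclidean algorithm, recording each quotient:
3064 = 47·65 + 9, so a_0 = 47
65 = 7·9 + 2, so a_1 = 7
9 = 4·2 + 1, so a_2 = 4
2 = 2·1 + 0, so a_3 = 2

2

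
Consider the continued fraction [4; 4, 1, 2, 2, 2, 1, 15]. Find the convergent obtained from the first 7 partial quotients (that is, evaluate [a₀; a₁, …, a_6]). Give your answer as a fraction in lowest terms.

476/113

a_0 = 4: 4/1
a_1 = 4: 17/4
a_2 = 1: 21/5
a_3 = 2: 59/14
a_4 = 2: 139/33
a_5 = 2: 337/80
a_6 = 1: 476/113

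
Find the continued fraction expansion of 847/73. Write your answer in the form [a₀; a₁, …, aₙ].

[11; 1, 1, 1, 1, 14]

⌊847/73⌋ = 11, remainder 44
⌊73/44⌋ = 1, remainder 29
⌊44/29⌋ = 1, remainder 15
⌊29/15⌋ = 1, remainder 14
⌊15/14⌋ = 1, remainder 1
⌊14/1⌋ = 14, remainder 0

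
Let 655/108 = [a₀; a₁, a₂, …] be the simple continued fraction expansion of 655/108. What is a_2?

Apply division with remainder until the remainder is 0:
⌊655/108⌋ = 6, remainder 7
⌊108/7⌋ = 15, remainder 3
⌊7/3⌋ = 2, remainder 1

2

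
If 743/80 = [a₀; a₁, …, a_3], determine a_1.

3

743 = 9·80 + 23, so a_0 = 9
80 = 3·23 + 11, so a_1 = 3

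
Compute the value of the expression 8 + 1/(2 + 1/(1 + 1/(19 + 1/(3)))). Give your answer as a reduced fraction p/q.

Use the convergent recurrence hₖ = aₖ·hₖ₋₁ + hₖ₋₂ (and likewise for the denominators kₖ):
a_0 = 8: 8/1
a_1 = 2: 17/2
a_2 = 1: 25/3
a_3 = 19: 492/59
a_4 = 3: 1501/180

1501/180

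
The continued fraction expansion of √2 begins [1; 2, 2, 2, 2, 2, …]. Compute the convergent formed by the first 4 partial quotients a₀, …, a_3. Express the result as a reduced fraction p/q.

17/12

a_0 = 1: 1/1
a_1 = 2: 3/2
a_2 = 2: 7/5
a_3 = 2: 17/12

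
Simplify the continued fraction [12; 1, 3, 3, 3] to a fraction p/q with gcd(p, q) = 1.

Start with 3.
3 + 1/(3/1) = 3 + 1/3 = 10/3
3 + 1/(10/3) = 3 + 3/10 = 33/10
1 + 1/(33/10) = 1 + 10/33 = 43/33
12 + 1/(43/33) = 12 + 33/43 = 549/43

549/43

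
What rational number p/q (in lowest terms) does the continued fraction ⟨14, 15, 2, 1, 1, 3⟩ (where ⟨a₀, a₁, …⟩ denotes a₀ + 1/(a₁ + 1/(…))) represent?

a_0 = 14: 14/1
a_1 = 15: 211/15
a_2 = 2: 436/31
a_3 = 1: 647/46
a_4 = 1: 1083/77
a_5 = 3: 3896/277

3896/277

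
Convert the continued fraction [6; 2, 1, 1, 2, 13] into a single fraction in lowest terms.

1111/174

Starting at the tail and folding back:
Start with 13.
2 + 1/(13/1) = 2 + 1/13 = 27/13
1 + 1/(27/13) = 1 + 13/27 = 40/27
1 + 1/(40/27) = 1 + 27/40 = 67/40
2 + 1/(67/40) = 2 + 40/67 = 174/67
6 + 1/(174/67) = 6 + 67/174 = 1111/174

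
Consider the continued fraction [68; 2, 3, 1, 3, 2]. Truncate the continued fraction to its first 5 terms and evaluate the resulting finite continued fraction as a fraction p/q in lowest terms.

Compute successive convergents:
a_0 = 68: 68/1
a_1 = 2: 137/2
a_2 = 3: 479/7
a_3 = 1: 616/9
a_4 = 3: 2327/34

2327/34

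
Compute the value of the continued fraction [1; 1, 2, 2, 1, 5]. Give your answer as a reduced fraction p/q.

97/57

Build up convergents one term at a time:
a_0 = 1: 1/1
a_1 = 1: 2/1
a_2 = 2: 5/3
a_3 = 2: 12/7
a_4 = 1: 17/10
a_5 = 5: 97/57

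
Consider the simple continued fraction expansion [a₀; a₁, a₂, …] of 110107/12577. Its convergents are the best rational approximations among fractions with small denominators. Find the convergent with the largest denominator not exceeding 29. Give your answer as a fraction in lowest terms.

a_0 = 8: 8/1  (≤ bound)
a_1 = 1: 9/1  (≤ bound)
a_2 = 3: 35/4  (≤ bound)
a_3 = 13: 464/53  (> 29, stop)

35/4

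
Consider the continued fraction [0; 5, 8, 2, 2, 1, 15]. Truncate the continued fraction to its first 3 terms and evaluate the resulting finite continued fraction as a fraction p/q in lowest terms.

Compute successive convergents:
a_0 = 0: 0/1
a_1 = 5: 1/5
a_2 = 8: 8/41

8/41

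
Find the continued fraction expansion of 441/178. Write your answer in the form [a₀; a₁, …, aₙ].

[2; 2, 10, 1, 1, 1, 2]

441 = 2·178 + 85, so a_0 = 2
178 = 2·85 + 8, so a_1 = 2
85 = 10·8 + 5, so a_2 = 10
8 = 1·5 + 3, so a_3 = 1
5 = 1·3 + 2, so a_4 = 1
3 = 1·2 + 1, so a_5 = 1
2 = 2·1 + 0, so a_6 = 2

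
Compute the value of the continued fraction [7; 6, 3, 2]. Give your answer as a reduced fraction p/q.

315/44

Build up convergents one term at a time:
a_0 = 7: 7/1
a_1 = 6: 43/6
a_2 = 3: 136/19
a_3 = 2: 315/44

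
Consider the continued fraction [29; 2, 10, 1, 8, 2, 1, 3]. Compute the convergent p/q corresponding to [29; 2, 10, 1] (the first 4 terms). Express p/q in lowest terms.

Start with 1.
10 + 1/(1/1) = 10 + 1/1 = 11/1
2 + 1/(11/1) = 2 + 1/11 = 23/11
29 + 1/(23/11) = 29 + 11/23 = 678/23

678/23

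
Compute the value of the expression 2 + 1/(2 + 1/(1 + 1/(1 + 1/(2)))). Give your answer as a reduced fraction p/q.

a_0 = 2: 2/1
a_1 = 2: 5/2
a_2 = 1: 7/3
a_3 = 1: 12/5
a_4 = 2: 31/13

31/13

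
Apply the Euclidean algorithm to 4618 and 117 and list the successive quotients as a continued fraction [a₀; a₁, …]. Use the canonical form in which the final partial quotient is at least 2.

4618 = 39·117 + 55, so a_0 = 39
117 = 2·55 + 7, so a_1 = 2
55 = 7·7 + 6, so a_2 = 7
7 = 1·6 + 1, so a_3 = 1
6 = 6·1 + 0, so a_4 = 6

[39; 2, 7, 1, 6]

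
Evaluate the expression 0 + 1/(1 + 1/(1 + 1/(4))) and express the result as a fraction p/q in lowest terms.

Starting at the tail and folding back:
Start with 4.
1 + 1/(4/1) = 1 + 1/4 = 5/4
1 + 1/(5/4) = 1 + 4/5 = 9/5
0 + 1/(9/5) = 0 + 5/9 = 5/9

5/9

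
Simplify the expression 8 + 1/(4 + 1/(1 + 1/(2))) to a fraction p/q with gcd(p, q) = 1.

115/14

Build up convergents one term at a time:
a_0 = 8: 8/1
a_1 = 4: 33/4
a_2 = 1: 41/5
a_3 = 2: 115/14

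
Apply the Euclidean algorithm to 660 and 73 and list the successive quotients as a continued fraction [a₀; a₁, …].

[9; 24, 3]

⌊660/73⌋ = 9, remainder 3
⌊73/3⌋ = 24, remainder 1
⌊3/1⌋ = 3, remainder 0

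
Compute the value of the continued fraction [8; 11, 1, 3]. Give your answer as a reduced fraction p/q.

Start with 3.
1 + 1/(3/1) = 1 + 1/3 = 4/3
11 + 1/(4/3) = 11 + 3/4 = 47/4
8 + 1/(47/4) = 8 + 4/47 = 380/47

380/47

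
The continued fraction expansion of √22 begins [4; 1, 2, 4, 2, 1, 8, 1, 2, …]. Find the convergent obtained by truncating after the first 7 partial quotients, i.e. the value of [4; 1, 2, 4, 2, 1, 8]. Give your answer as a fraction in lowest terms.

Start with 8.
1 + 1/(8/1) = 1 + 1/8 = 9/8
2 + 1/(9/8) = 2 + 8/9 = 26/9
4 + 1/(26/9) = 4 + 9/26 = 113/26
2 + 1/(113/26) = 2 + 26/113 = 252/113
1 + 1/(252/113) = 1 + 113/252 = 365/252
4 + 1/(365/252) = 4 + 252/365 = 1712/365

1712/365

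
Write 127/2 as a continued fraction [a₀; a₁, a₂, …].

[63; 2]

⌊127/2⌋ = 63, remainder 1
⌊2/1⌋ = 2, remainder 0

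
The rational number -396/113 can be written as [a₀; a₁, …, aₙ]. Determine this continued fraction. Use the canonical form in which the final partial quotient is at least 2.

Run the Euclidean algorithm, recording each quotient:
⌊-396/113⌋ = -4, remainder 56
⌊113/56⌋ = 2, remainder 1
⌊56/1⌋ = 56, remainder 0

[-4; 2, 56]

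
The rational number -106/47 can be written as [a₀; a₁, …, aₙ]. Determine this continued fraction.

[-3; 1, 2, 1, 11]

Apply division with remainder until the remainder is 0:
⌊-106/47⌋ = -3, remainder 35
⌊47/35⌋ = 1, remainder 12
⌊35/12⌋ = 2, remainder 11
⌊12/11⌋ = 1, remainder 1
⌊11/1⌋ = 11, remainder 0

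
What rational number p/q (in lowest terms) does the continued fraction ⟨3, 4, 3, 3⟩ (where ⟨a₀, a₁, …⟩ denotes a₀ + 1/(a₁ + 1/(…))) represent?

a_0 = 3: 3/1
a_1 = 4: 13/4
a_2 = 3: 42/13
a_3 = 3: 139/43

139/43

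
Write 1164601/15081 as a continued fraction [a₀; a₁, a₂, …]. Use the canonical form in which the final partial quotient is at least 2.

[77; 4, 2, 14, 3, 1, 13, 2]

⌊1164601/15081⌋ = 77, remainder 3364
⌊15081/3364⌋ = 4, remainder 1625
⌊3364/1625⌋ = 2, remainder 114
⌊1625/114⌋ = 14, remainder 29
⌊114/29⌋ = 3, remainder 27
⌊29/27⌋ = 1, remainder 2
⌊27/2⌋ = 13, remainder 1
⌊2/1⌋ = 2, remainder 0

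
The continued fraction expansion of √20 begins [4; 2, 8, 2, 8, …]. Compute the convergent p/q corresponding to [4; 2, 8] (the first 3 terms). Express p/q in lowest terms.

Start with 8.
2 + 1/(8/1) = 2 + 1/8 = 17/8
4 + 1/(17/8) = 4 + 8/17 = 76/17

76/17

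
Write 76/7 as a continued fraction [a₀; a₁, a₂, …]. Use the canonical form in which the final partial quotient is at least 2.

76 = 10·7 + 6, so a_0 = 10
7 = 1·6 + 1, so a_1 = 1
6 = 6·1 + 0, so a_2 = 6

[10; 1, 6]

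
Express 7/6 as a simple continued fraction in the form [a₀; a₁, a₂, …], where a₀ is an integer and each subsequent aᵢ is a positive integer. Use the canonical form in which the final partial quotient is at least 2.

⌊7/6⌋ = 1, remainder 1
⌊6/1⌋ = 6, remainder 0

[1; 6]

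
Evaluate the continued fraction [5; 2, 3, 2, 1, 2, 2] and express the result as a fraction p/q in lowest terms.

Start with 2.
2 + 1/(2/1) = 2 + 1/2 = 5/2
1 + 1/(5/2) = 1 + 2/5 = 7/5
2 + 1/(7/5) = 2 + 5/7 = 19/7
3 + 1/(19/7) = 3 + 7/19 = 64/19
2 + 1/(64/19) = 2 + 19/64 = 147/64
5 + 1/(147/64) = 5 + 64/147 = 799/147

799/147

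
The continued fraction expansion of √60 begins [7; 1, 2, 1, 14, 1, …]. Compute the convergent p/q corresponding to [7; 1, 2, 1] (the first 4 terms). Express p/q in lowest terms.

31/4

Work from the innermost term outward:
Start with 1.
2 + 1/(1/1) = 2 + 1/1 = 3/1
1 + 1/(3/1) = 1 + 1/3 = 4/3
7 + 1/(4/3) = 7 + 3/4 = 31/4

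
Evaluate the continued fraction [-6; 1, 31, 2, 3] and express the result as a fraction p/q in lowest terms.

a_0 = -6: -6/1
a_1 = 1: -5/1
a_2 = 31: -161/32
a_3 = 2: -327/65
a_4 = 3: -1142/227

-1142/227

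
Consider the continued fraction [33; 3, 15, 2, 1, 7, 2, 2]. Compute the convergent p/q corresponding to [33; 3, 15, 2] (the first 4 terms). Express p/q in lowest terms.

3166/95

Start with 2.
15 + 1/(2/1) = 15 + 1/2 = 31/2
3 + 1/(31/2) = 3 + 2/31 = 95/31
33 + 1/(95/31) = 33 + 31/95 = 3166/95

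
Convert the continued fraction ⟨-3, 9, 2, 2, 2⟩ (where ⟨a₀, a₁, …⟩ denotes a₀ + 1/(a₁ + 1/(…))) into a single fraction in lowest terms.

Compute successive convergents:
a_0 = -3: -3/1
a_1 = 9: -26/9
a_2 = 2: -55/19
a_3 = 2: -136/47
a_4 = 2: -327/113

-327/113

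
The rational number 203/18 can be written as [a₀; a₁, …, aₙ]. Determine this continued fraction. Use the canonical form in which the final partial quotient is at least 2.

Run the Euclidean algorithm, recording each quotient:
203 ÷ 18 → quotient 11, remainder 5
18 ÷ 5 → quotient 3, remainder 3
5 ÷ 3 → quotient 1, remainder 2
3 ÷ 2 → quotient 1, remainder 1
2 ÷ 1 → quotient 2, remainder 0

[11; 3, 1, 1, 2]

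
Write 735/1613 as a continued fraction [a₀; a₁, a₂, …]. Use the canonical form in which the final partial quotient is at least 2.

Apply division with remainder until the remainder is 0:
⌊735/1613⌋ = 0, remainder 735
⌊1613/735⌋ = 2, remainder 143
⌊735/143⌋ = 5, remainder 20
⌊143/20⌋ = 7, remainder 3
⌊20/3⌋ = 6, remainder 2
⌊3/2⌋ = 1, remainder 1
⌊2/1⌋ = 2, remainder 0

[0; 2, 5, 7, 6, 1, 2]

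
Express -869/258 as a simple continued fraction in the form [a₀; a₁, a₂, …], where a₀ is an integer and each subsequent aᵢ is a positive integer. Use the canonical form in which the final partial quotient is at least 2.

⌊-869/258⌋ = -4, remainder 163
⌊258/163⌋ = 1, remainder 95
⌊163/95⌋ = 1, remainder 68
⌊95/68⌋ = 1, remainder 27
⌊68/27⌋ = 2, remainder 14
⌊27/14⌋ = 1, remainder 13
⌊14/13⌋ = 1, remainder 1
⌊13/1⌋ = 13, remainder 0

[-4; 1, 1, 1, 2, 1, 1, 13]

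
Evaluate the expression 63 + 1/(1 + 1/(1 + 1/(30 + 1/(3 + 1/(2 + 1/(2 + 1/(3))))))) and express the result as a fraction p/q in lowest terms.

a_0 = 63: 63/1
a_1 = 1: 64/1
a_2 = 1: 127/2
a_3 = 30: 3874/61
a_4 = 3: 11749/185
a_5 = 2: 27372/431
a_6 = 2: 66493/1047
a_7 = 3: 226851/3572

226851/3572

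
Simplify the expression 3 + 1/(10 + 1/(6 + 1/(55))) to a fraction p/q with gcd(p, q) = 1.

10426/3365

Use the convergent recurrence hₖ = aₖ·hₖ₋₁ + hₖ₋₂ (and likewise for the denominators kₖ):
a_0 = 3: 3/1
a_1 = 10: 31/10
a_2 = 6: 189/61
a_3 = 55: 10426/3365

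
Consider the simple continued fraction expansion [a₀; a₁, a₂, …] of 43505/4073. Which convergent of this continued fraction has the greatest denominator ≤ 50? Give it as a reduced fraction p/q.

List convergents until the denominator exceeds the bound:
a_0 = 10: 10/1  (≤ bound)
a_1 = 1: 11/1  (≤ bound)
a_2 = 2: 32/3  (≤ bound)
a_3 = 7: 235/22  (≤ bound)
a_4 = 3: 737/69  (> 50, stop)

235/22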